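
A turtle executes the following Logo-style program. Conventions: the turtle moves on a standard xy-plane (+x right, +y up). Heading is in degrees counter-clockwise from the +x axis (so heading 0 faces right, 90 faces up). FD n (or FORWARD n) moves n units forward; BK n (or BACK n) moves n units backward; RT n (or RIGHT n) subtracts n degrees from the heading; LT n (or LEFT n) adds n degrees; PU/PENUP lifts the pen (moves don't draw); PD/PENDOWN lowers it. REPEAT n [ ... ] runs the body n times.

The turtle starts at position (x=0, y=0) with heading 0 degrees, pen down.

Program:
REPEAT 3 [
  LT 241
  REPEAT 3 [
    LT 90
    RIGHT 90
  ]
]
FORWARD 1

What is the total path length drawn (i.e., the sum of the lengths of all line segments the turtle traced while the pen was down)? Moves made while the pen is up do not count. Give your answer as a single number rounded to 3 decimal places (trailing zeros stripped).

Executing turtle program step by step:
Start: pos=(0,0), heading=0, pen down
REPEAT 3 [
  -- iteration 1/3 --
  LT 241: heading 0 -> 241
  REPEAT 3 [
    -- iteration 1/3 --
    LT 90: heading 241 -> 331
    RT 90: heading 331 -> 241
    -- iteration 2/3 --
    LT 90: heading 241 -> 331
    RT 90: heading 331 -> 241
    -- iteration 3/3 --
    LT 90: heading 241 -> 331
    RT 90: heading 331 -> 241
  ]
  -- iteration 2/3 --
  LT 241: heading 241 -> 122
  REPEAT 3 [
    -- iteration 1/3 --
    LT 90: heading 122 -> 212
    RT 90: heading 212 -> 122
    -- iteration 2/3 --
    LT 90: heading 122 -> 212
    RT 90: heading 212 -> 122
    -- iteration 3/3 --
    LT 90: heading 122 -> 212
    RT 90: heading 212 -> 122
  ]
  -- iteration 3/3 --
  LT 241: heading 122 -> 3
  REPEAT 3 [
    -- iteration 1/3 --
    LT 90: heading 3 -> 93
    RT 90: heading 93 -> 3
    -- iteration 2/3 --
    LT 90: heading 3 -> 93
    RT 90: heading 93 -> 3
    -- iteration 3/3 --
    LT 90: heading 3 -> 93
    RT 90: heading 93 -> 3
  ]
]
FD 1: (0,0) -> (0.999,0.052) [heading=3, draw]
Final: pos=(0.999,0.052), heading=3, 1 segment(s) drawn

Segment lengths:
  seg 1: (0,0) -> (0.999,0.052), length = 1
Total = 1

Answer: 1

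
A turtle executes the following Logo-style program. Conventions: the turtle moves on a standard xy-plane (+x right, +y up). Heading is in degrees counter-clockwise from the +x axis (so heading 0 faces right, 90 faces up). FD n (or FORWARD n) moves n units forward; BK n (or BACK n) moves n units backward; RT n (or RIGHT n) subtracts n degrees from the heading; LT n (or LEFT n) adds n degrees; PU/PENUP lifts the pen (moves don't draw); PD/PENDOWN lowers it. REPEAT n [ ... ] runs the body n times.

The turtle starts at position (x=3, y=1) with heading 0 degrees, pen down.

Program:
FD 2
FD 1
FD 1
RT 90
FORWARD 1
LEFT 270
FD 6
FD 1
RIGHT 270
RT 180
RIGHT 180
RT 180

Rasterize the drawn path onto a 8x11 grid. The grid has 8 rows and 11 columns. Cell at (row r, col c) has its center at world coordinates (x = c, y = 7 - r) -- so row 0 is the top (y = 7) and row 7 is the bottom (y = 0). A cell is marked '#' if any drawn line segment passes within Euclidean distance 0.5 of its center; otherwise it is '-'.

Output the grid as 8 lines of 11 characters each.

Segment 0: (3,1) -> (5,1)
Segment 1: (5,1) -> (6,1)
Segment 2: (6,1) -> (7,1)
Segment 3: (7,1) -> (7,0)
Segment 4: (7,0) -> (1,0)
Segment 5: (1,0) -> (0,0)

Answer: -----------
-----------
-----------
-----------
-----------
-----------
---#####---
########---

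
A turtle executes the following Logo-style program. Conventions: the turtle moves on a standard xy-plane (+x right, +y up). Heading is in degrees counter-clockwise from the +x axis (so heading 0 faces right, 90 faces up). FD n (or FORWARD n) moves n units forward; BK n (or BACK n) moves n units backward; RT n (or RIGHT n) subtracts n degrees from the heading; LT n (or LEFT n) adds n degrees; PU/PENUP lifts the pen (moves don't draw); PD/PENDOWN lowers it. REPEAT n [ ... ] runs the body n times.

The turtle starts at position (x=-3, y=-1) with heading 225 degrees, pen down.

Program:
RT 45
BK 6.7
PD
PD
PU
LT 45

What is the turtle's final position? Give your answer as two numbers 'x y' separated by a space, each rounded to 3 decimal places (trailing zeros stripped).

Answer: 3.7 -1

Derivation:
Executing turtle program step by step:
Start: pos=(-3,-1), heading=225, pen down
RT 45: heading 225 -> 180
BK 6.7: (-3,-1) -> (3.7,-1) [heading=180, draw]
PD: pen down
PD: pen down
PU: pen up
LT 45: heading 180 -> 225
Final: pos=(3.7,-1), heading=225, 1 segment(s) drawn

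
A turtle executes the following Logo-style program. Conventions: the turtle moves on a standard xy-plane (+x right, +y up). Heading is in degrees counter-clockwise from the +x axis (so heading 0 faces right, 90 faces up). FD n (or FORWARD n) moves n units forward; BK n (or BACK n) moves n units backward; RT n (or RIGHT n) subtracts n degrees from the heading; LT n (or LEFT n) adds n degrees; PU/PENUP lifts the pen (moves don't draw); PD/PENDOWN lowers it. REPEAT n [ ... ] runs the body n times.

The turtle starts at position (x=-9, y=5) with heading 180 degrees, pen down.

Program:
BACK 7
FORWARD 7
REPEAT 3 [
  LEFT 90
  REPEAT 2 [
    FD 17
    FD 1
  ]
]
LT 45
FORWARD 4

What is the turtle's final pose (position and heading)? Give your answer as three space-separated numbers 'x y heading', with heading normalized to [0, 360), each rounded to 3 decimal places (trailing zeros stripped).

Answer: 24.172 7.828 135

Derivation:
Executing turtle program step by step:
Start: pos=(-9,5), heading=180, pen down
BK 7: (-9,5) -> (-2,5) [heading=180, draw]
FD 7: (-2,5) -> (-9,5) [heading=180, draw]
REPEAT 3 [
  -- iteration 1/3 --
  LT 90: heading 180 -> 270
  REPEAT 2 [
    -- iteration 1/2 --
    FD 17: (-9,5) -> (-9,-12) [heading=270, draw]
    FD 1: (-9,-12) -> (-9,-13) [heading=270, draw]
    -- iteration 2/2 --
    FD 17: (-9,-13) -> (-9,-30) [heading=270, draw]
    FD 1: (-9,-30) -> (-9,-31) [heading=270, draw]
  ]
  -- iteration 2/3 --
  LT 90: heading 270 -> 0
  REPEAT 2 [
    -- iteration 1/2 --
    FD 17: (-9,-31) -> (8,-31) [heading=0, draw]
    FD 1: (8,-31) -> (9,-31) [heading=0, draw]
    -- iteration 2/2 --
    FD 17: (9,-31) -> (26,-31) [heading=0, draw]
    FD 1: (26,-31) -> (27,-31) [heading=0, draw]
  ]
  -- iteration 3/3 --
  LT 90: heading 0 -> 90
  REPEAT 2 [
    -- iteration 1/2 --
    FD 17: (27,-31) -> (27,-14) [heading=90, draw]
    FD 1: (27,-14) -> (27,-13) [heading=90, draw]
    -- iteration 2/2 --
    FD 17: (27,-13) -> (27,4) [heading=90, draw]
    FD 1: (27,4) -> (27,5) [heading=90, draw]
  ]
]
LT 45: heading 90 -> 135
FD 4: (27,5) -> (24.172,7.828) [heading=135, draw]
Final: pos=(24.172,7.828), heading=135, 15 segment(s) drawn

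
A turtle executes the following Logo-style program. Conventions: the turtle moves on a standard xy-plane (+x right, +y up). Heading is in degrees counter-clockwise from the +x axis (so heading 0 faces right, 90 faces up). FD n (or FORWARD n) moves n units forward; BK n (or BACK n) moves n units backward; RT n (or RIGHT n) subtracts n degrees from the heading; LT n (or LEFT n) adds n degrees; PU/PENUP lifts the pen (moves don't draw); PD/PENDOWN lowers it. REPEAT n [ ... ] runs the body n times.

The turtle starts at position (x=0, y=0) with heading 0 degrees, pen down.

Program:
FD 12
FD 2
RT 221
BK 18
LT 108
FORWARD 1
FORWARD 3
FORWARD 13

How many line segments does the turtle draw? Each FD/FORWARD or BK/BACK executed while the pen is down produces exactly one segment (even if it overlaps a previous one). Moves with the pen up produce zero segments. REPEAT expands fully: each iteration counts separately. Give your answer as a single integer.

Answer: 6

Derivation:
Executing turtle program step by step:
Start: pos=(0,0), heading=0, pen down
FD 12: (0,0) -> (12,0) [heading=0, draw]
FD 2: (12,0) -> (14,0) [heading=0, draw]
RT 221: heading 0 -> 139
BK 18: (14,0) -> (27.585,-11.809) [heading=139, draw]
LT 108: heading 139 -> 247
FD 1: (27.585,-11.809) -> (27.194,-12.73) [heading=247, draw]
FD 3: (27.194,-12.73) -> (26.022,-15.491) [heading=247, draw]
FD 13: (26.022,-15.491) -> (20.942,-27.458) [heading=247, draw]
Final: pos=(20.942,-27.458), heading=247, 6 segment(s) drawn
Segments drawn: 6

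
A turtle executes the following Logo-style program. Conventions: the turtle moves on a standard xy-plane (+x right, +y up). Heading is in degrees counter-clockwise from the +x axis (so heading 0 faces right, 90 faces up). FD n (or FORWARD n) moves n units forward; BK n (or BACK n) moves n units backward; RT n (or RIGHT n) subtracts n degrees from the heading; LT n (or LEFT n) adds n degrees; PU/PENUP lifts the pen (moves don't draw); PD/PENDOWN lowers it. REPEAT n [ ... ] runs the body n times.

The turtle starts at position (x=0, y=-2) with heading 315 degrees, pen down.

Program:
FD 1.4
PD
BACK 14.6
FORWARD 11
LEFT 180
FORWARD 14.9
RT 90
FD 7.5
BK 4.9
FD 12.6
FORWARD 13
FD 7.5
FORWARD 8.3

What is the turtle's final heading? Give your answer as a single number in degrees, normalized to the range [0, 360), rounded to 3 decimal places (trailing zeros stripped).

Answer: 45

Derivation:
Executing turtle program step by step:
Start: pos=(0,-2), heading=315, pen down
FD 1.4: (0,-2) -> (0.99,-2.99) [heading=315, draw]
PD: pen down
BK 14.6: (0.99,-2.99) -> (-9.334,7.334) [heading=315, draw]
FD 11: (-9.334,7.334) -> (-1.556,-0.444) [heading=315, draw]
LT 180: heading 315 -> 135
FD 14.9: (-1.556,-0.444) -> (-12.092,10.092) [heading=135, draw]
RT 90: heading 135 -> 45
FD 7.5: (-12.092,10.092) -> (-6.788,15.395) [heading=45, draw]
BK 4.9: (-6.788,15.395) -> (-10.253,11.93) [heading=45, draw]
FD 12.6: (-10.253,11.93) -> (-1.344,20.84) [heading=45, draw]
FD 13: (-1.344,20.84) -> (7.849,30.032) [heading=45, draw]
FD 7.5: (7.849,30.032) -> (13.152,35.335) [heading=45, draw]
FD 8.3: (13.152,35.335) -> (19.021,41.204) [heading=45, draw]
Final: pos=(19.021,41.204), heading=45, 10 segment(s) drawn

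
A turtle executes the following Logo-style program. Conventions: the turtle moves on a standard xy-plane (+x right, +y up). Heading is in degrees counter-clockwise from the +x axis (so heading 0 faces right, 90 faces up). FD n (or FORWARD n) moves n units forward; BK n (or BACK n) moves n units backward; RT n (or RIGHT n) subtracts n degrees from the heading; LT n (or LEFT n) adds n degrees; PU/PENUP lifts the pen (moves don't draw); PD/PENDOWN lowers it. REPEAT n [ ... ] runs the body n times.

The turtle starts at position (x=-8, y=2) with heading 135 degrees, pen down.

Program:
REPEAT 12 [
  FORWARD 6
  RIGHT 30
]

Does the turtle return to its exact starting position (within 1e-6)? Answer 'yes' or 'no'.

Executing turtle program step by step:
Start: pos=(-8,2), heading=135, pen down
REPEAT 12 [
  -- iteration 1/12 --
  FD 6: (-8,2) -> (-12.243,6.243) [heading=135, draw]
  RT 30: heading 135 -> 105
  -- iteration 2/12 --
  FD 6: (-12.243,6.243) -> (-13.796,12.038) [heading=105, draw]
  RT 30: heading 105 -> 75
  -- iteration 3/12 --
  FD 6: (-13.796,12.038) -> (-12.243,17.834) [heading=75, draw]
  RT 30: heading 75 -> 45
  -- iteration 4/12 --
  FD 6: (-12.243,17.834) -> (-8,22.076) [heading=45, draw]
  RT 30: heading 45 -> 15
  -- iteration 5/12 --
  FD 6: (-8,22.076) -> (-2.204,23.629) [heading=15, draw]
  RT 30: heading 15 -> 345
  -- iteration 6/12 --
  FD 6: (-2.204,23.629) -> (3.591,22.076) [heading=345, draw]
  RT 30: heading 345 -> 315
  -- iteration 7/12 --
  FD 6: (3.591,22.076) -> (7.834,17.834) [heading=315, draw]
  RT 30: heading 315 -> 285
  -- iteration 8/12 --
  FD 6: (7.834,17.834) -> (9.387,12.038) [heading=285, draw]
  RT 30: heading 285 -> 255
  -- iteration 9/12 --
  FD 6: (9.387,12.038) -> (7.834,6.243) [heading=255, draw]
  RT 30: heading 255 -> 225
  -- iteration 10/12 --
  FD 6: (7.834,6.243) -> (3.591,2) [heading=225, draw]
  RT 30: heading 225 -> 195
  -- iteration 11/12 --
  FD 6: (3.591,2) -> (-2.204,0.447) [heading=195, draw]
  RT 30: heading 195 -> 165
  -- iteration 12/12 --
  FD 6: (-2.204,0.447) -> (-8,2) [heading=165, draw]
  RT 30: heading 165 -> 135
]
Final: pos=(-8,2), heading=135, 12 segment(s) drawn

Start position: (-8, 2)
Final position: (-8, 2)
Distance = 0; < 1e-6 -> CLOSED

Answer: yes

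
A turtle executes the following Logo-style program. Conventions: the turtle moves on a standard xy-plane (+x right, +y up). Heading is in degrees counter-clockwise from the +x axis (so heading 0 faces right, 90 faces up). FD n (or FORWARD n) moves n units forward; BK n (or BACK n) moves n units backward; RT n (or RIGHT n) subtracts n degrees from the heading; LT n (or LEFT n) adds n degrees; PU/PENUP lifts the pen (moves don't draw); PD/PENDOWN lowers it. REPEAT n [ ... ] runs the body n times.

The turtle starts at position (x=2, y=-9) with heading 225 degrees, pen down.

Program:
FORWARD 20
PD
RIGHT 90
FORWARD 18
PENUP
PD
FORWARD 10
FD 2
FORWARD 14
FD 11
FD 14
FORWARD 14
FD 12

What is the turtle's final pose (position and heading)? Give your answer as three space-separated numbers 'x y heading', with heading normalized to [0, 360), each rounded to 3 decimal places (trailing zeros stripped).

Executing turtle program step by step:
Start: pos=(2,-9), heading=225, pen down
FD 20: (2,-9) -> (-12.142,-23.142) [heading=225, draw]
PD: pen down
RT 90: heading 225 -> 135
FD 18: (-12.142,-23.142) -> (-24.87,-10.414) [heading=135, draw]
PU: pen up
PD: pen down
FD 10: (-24.87,-10.414) -> (-31.941,-3.343) [heading=135, draw]
FD 2: (-31.941,-3.343) -> (-33.355,-1.929) [heading=135, draw]
FD 14: (-33.355,-1.929) -> (-43.255,7.971) [heading=135, draw]
FD 11: (-43.255,7.971) -> (-51.033,15.749) [heading=135, draw]
FD 14: (-51.033,15.749) -> (-60.933,25.648) [heading=135, draw]
FD 14: (-60.933,25.648) -> (-70.832,35.548) [heading=135, draw]
FD 12: (-70.832,35.548) -> (-79.317,44.033) [heading=135, draw]
Final: pos=(-79.317,44.033), heading=135, 9 segment(s) drawn

Answer: -79.317 44.033 135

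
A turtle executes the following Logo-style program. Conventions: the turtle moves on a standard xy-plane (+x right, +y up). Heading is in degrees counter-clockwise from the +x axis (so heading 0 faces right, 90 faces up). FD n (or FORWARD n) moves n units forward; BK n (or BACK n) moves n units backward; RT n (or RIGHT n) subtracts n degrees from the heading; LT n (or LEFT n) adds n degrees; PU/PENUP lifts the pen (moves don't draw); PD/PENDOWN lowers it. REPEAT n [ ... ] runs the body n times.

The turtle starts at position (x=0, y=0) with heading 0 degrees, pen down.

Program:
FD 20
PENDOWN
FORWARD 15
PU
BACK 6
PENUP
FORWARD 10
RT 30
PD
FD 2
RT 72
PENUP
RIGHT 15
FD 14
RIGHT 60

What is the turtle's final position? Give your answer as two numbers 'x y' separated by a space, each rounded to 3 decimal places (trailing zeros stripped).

Answer: 34.376 -13.474

Derivation:
Executing turtle program step by step:
Start: pos=(0,0), heading=0, pen down
FD 20: (0,0) -> (20,0) [heading=0, draw]
PD: pen down
FD 15: (20,0) -> (35,0) [heading=0, draw]
PU: pen up
BK 6: (35,0) -> (29,0) [heading=0, move]
PU: pen up
FD 10: (29,0) -> (39,0) [heading=0, move]
RT 30: heading 0 -> 330
PD: pen down
FD 2: (39,0) -> (40.732,-1) [heading=330, draw]
RT 72: heading 330 -> 258
PU: pen up
RT 15: heading 258 -> 243
FD 14: (40.732,-1) -> (34.376,-13.474) [heading=243, move]
RT 60: heading 243 -> 183
Final: pos=(34.376,-13.474), heading=183, 3 segment(s) drawn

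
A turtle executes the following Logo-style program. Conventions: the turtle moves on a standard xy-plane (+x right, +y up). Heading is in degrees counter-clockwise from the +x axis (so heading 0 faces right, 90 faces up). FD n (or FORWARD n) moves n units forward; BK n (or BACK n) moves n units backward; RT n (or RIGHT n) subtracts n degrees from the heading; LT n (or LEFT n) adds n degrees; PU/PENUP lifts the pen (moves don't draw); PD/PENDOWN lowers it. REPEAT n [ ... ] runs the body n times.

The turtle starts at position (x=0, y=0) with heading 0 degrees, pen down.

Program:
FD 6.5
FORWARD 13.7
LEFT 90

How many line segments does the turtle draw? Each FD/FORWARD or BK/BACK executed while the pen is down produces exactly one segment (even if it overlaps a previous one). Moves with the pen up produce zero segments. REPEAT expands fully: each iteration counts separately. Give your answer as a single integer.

Answer: 2

Derivation:
Executing turtle program step by step:
Start: pos=(0,0), heading=0, pen down
FD 6.5: (0,0) -> (6.5,0) [heading=0, draw]
FD 13.7: (6.5,0) -> (20.2,0) [heading=0, draw]
LT 90: heading 0 -> 90
Final: pos=(20.2,0), heading=90, 2 segment(s) drawn
Segments drawn: 2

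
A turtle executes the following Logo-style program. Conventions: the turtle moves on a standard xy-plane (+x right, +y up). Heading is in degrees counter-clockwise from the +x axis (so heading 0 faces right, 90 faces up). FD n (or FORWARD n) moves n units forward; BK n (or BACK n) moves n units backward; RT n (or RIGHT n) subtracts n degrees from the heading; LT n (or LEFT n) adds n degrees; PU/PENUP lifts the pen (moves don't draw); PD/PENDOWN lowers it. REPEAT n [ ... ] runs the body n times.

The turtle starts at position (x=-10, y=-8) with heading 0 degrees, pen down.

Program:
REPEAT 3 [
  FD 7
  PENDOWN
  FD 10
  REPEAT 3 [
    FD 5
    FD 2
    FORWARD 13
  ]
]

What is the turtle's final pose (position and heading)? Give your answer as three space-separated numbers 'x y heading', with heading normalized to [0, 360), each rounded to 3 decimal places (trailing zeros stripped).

Executing turtle program step by step:
Start: pos=(-10,-8), heading=0, pen down
REPEAT 3 [
  -- iteration 1/3 --
  FD 7: (-10,-8) -> (-3,-8) [heading=0, draw]
  PD: pen down
  FD 10: (-3,-8) -> (7,-8) [heading=0, draw]
  REPEAT 3 [
    -- iteration 1/3 --
    FD 5: (7,-8) -> (12,-8) [heading=0, draw]
    FD 2: (12,-8) -> (14,-8) [heading=0, draw]
    FD 13: (14,-8) -> (27,-8) [heading=0, draw]
    -- iteration 2/3 --
    FD 5: (27,-8) -> (32,-8) [heading=0, draw]
    FD 2: (32,-8) -> (34,-8) [heading=0, draw]
    FD 13: (34,-8) -> (47,-8) [heading=0, draw]
    -- iteration 3/3 --
    FD 5: (47,-8) -> (52,-8) [heading=0, draw]
    FD 2: (52,-8) -> (54,-8) [heading=0, draw]
    FD 13: (54,-8) -> (67,-8) [heading=0, draw]
  ]
  -- iteration 2/3 --
  FD 7: (67,-8) -> (74,-8) [heading=0, draw]
  PD: pen down
  FD 10: (74,-8) -> (84,-8) [heading=0, draw]
  REPEAT 3 [
    -- iteration 1/3 --
    FD 5: (84,-8) -> (89,-8) [heading=0, draw]
    FD 2: (89,-8) -> (91,-8) [heading=0, draw]
    FD 13: (91,-8) -> (104,-8) [heading=0, draw]
    -- iteration 2/3 --
    FD 5: (104,-8) -> (109,-8) [heading=0, draw]
    FD 2: (109,-8) -> (111,-8) [heading=0, draw]
    FD 13: (111,-8) -> (124,-8) [heading=0, draw]
    -- iteration 3/3 --
    FD 5: (124,-8) -> (129,-8) [heading=0, draw]
    FD 2: (129,-8) -> (131,-8) [heading=0, draw]
    FD 13: (131,-8) -> (144,-8) [heading=0, draw]
  ]
  -- iteration 3/3 --
  FD 7: (144,-8) -> (151,-8) [heading=0, draw]
  PD: pen down
  FD 10: (151,-8) -> (161,-8) [heading=0, draw]
  REPEAT 3 [
    -- iteration 1/3 --
    FD 5: (161,-8) -> (166,-8) [heading=0, draw]
    FD 2: (166,-8) -> (168,-8) [heading=0, draw]
    FD 13: (168,-8) -> (181,-8) [heading=0, draw]
    -- iteration 2/3 --
    FD 5: (181,-8) -> (186,-8) [heading=0, draw]
    FD 2: (186,-8) -> (188,-8) [heading=0, draw]
    FD 13: (188,-8) -> (201,-8) [heading=0, draw]
    -- iteration 3/3 --
    FD 5: (201,-8) -> (206,-8) [heading=0, draw]
    FD 2: (206,-8) -> (208,-8) [heading=0, draw]
    FD 13: (208,-8) -> (221,-8) [heading=0, draw]
  ]
]
Final: pos=(221,-8), heading=0, 33 segment(s) drawn

Answer: 221 -8 0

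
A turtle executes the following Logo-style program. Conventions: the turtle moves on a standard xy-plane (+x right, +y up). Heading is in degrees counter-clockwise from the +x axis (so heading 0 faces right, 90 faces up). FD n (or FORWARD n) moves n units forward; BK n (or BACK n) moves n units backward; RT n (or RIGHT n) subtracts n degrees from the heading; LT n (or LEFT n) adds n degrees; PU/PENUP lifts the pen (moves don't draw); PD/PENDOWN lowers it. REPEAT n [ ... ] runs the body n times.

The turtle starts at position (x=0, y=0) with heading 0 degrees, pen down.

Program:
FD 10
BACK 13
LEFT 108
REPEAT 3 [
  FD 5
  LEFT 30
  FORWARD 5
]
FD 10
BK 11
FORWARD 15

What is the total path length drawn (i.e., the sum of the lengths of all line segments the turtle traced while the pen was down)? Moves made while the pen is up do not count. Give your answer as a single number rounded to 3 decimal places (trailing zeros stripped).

Answer: 89

Derivation:
Executing turtle program step by step:
Start: pos=(0,0), heading=0, pen down
FD 10: (0,0) -> (10,0) [heading=0, draw]
BK 13: (10,0) -> (-3,0) [heading=0, draw]
LT 108: heading 0 -> 108
REPEAT 3 [
  -- iteration 1/3 --
  FD 5: (-3,0) -> (-4.545,4.755) [heading=108, draw]
  LT 30: heading 108 -> 138
  FD 5: (-4.545,4.755) -> (-8.261,8.101) [heading=138, draw]
  -- iteration 2/3 --
  FD 5: (-8.261,8.101) -> (-11.977,11.447) [heading=138, draw]
  LT 30: heading 138 -> 168
  FD 5: (-11.977,11.447) -> (-16.867,12.486) [heading=168, draw]
  -- iteration 3/3 --
  FD 5: (-16.867,12.486) -> (-21.758,13.526) [heading=168, draw]
  LT 30: heading 168 -> 198
  FD 5: (-21.758,13.526) -> (-26.513,11.981) [heading=198, draw]
]
FD 10: (-26.513,11.981) -> (-36.024,8.89) [heading=198, draw]
BK 11: (-36.024,8.89) -> (-25.562,12.29) [heading=198, draw]
FD 15: (-25.562,12.29) -> (-39.828,7.654) [heading=198, draw]
Final: pos=(-39.828,7.654), heading=198, 11 segment(s) drawn

Segment lengths:
  seg 1: (0,0) -> (10,0), length = 10
  seg 2: (10,0) -> (-3,0), length = 13
  seg 3: (-3,0) -> (-4.545,4.755), length = 5
  seg 4: (-4.545,4.755) -> (-8.261,8.101), length = 5
  seg 5: (-8.261,8.101) -> (-11.977,11.447), length = 5
  seg 6: (-11.977,11.447) -> (-16.867,12.486), length = 5
  seg 7: (-16.867,12.486) -> (-21.758,13.526), length = 5
  seg 8: (-21.758,13.526) -> (-26.513,11.981), length = 5
  seg 9: (-26.513,11.981) -> (-36.024,8.89), length = 10
  seg 10: (-36.024,8.89) -> (-25.562,12.29), length = 11
  seg 11: (-25.562,12.29) -> (-39.828,7.654), length = 15
Total = 89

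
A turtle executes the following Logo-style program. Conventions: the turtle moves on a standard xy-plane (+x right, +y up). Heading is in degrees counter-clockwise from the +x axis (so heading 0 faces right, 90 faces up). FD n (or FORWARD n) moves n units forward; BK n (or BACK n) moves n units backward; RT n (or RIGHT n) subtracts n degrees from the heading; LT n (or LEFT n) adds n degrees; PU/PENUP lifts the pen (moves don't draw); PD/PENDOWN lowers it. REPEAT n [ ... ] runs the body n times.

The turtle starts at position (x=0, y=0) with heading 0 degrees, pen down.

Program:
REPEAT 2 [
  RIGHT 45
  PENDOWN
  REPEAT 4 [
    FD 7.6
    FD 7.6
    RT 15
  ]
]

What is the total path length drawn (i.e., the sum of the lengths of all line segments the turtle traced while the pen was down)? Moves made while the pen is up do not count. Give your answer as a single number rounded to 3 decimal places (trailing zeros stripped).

Executing turtle program step by step:
Start: pos=(0,0), heading=0, pen down
REPEAT 2 [
  -- iteration 1/2 --
  RT 45: heading 0 -> 315
  PD: pen down
  REPEAT 4 [
    -- iteration 1/4 --
    FD 7.6: (0,0) -> (5.374,-5.374) [heading=315, draw]
    FD 7.6: (5.374,-5.374) -> (10.748,-10.748) [heading=315, draw]
    RT 15: heading 315 -> 300
    -- iteration 2/4 --
    FD 7.6: (10.748,-10.748) -> (14.548,-17.33) [heading=300, draw]
    FD 7.6: (14.548,-17.33) -> (18.348,-23.912) [heading=300, draw]
    RT 15: heading 300 -> 285
    -- iteration 3/4 --
    FD 7.6: (18.348,-23.912) -> (20.315,-31.253) [heading=285, draw]
    FD 7.6: (20.315,-31.253) -> (22.282,-38.594) [heading=285, draw]
    RT 15: heading 285 -> 270
    -- iteration 4/4 --
    FD 7.6: (22.282,-38.594) -> (22.282,-46.194) [heading=270, draw]
    FD 7.6: (22.282,-46.194) -> (22.282,-53.794) [heading=270, draw]
    RT 15: heading 270 -> 255
  ]
  -- iteration 2/2 --
  RT 45: heading 255 -> 210
  PD: pen down
  REPEAT 4 [
    -- iteration 1/4 --
    FD 7.6: (22.282,-53.794) -> (15.7,-57.594) [heading=210, draw]
    FD 7.6: (15.7,-57.594) -> (9.118,-61.394) [heading=210, draw]
    RT 15: heading 210 -> 195
    -- iteration 2/4 --
    FD 7.6: (9.118,-61.394) -> (1.777,-63.361) [heading=195, draw]
    FD 7.6: (1.777,-63.361) -> (-5.564,-65.328) [heading=195, draw]
    RT 15: heading 195 -> 180
    -- iteration 3/4 --
    FD 7.6: (-5.564,-65.328) -> (-13.164,-65.328) [heading=180, draw]
    FD 7.6: (-13.164,-65.328) -> (-20.764,-65.328) [heading=180, draw]
    RT 15: heading 180 -> 165
    -- iteration 4/4 --
    FD 7.6: (-20.764,-65.328) -> (-28.105,-63.361) [heading=165, draw]
    FD 7.6: (-28.105,-63.361) -> (-35.446,-61.394) [heading=165, draw]
    RT 15: heading 165 -> 150
  ]
]
Final: pos=(-35.446,-61.394), heading=150, 16 segment(s) drawn

Segment lengths:
  seg 1: (0,0) -> (5.374,-5.374), length = 7.6
  seg 2: (5.374,-5.374) -> (10.748,-10.748), length = 7.6
  seg 3: (10.748,-10.748) -> (14.548,-17.33), length = 7.6
  seg 4: (14.548,-17.33) -> (18.348,-23.912), length = 7.6
  seg 5: (18.348,-23.912) -> (20.315,-31.253), length = 7.6
  seg 6: (20.315,-31.253) -> (22.282,-38.594), length = 7.6
  seg 7: (22.282,-38.594) -> (22.282,-46.194), length = 7.6
  seg 8: (22.282,-46.194) -> (22.282,-53.794), length = 7.6
  seg 9: (22.282,-53.794) -> (15.7,-57.594), length = 7.6
  seg 10: (15.7,-57.594) -> (9.118,-61.394), length = 7.6
  seg 11: (9.118,-61.394) -> (1.777,-63.361), length = 7.6
  seg 12: (1.777,-63.361) -> (-5.564,-65.328), length = 7.6
  seg 13: (-5.564,-65.328) -> (-13.164,-65.328), length = 7.6
  seg 14: (-13.164,-65.328) -> (-20.764,-65.328), length = 7.6
  seg 15: (-20.764,-65.328) -> (-28.105,-63.361), length = 7.6
  seg 16: (-28.105,-63.361) -> (-35.446,-61.394), length = 7.6
Total = 121.6

Answer: 121.6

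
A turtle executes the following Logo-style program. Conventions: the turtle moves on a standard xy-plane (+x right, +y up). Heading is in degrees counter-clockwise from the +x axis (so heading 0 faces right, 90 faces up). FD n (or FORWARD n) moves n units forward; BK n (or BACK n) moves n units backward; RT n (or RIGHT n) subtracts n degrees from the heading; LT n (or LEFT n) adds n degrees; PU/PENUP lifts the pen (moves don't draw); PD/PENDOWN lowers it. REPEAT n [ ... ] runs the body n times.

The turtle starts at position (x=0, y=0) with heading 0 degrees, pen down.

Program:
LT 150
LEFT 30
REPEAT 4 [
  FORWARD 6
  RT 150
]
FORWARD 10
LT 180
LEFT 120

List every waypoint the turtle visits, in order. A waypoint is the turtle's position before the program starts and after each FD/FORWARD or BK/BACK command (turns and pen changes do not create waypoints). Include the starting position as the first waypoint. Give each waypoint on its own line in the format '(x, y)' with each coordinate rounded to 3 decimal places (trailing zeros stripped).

Executing turtle program step by step:
Start: pos=(0,0), heading=0, pen down
LT 150: heading 0 -> 150
LT 30: heading 150 -> 180
REPEAT 4 [
  -- iteration 1/4 --
  FD 6: (0,0) -> (-6,0) [heading=180, draw]
  RT 150: heading 180 -> 30
  -- iteration 2/4 --
  FD 6: (-6,0) -> (-0.804,3) [heading=30, draw]
  RT 150: heading 30 -> 240
  -- iteration 3/4 --
  FD 6: (-0.804,3) -> (-3.804,-2.196) [heading=240, draw]
  RT 150: heading 240 -> 90
  -- iteration 4/4 --
  FD 6: (-3.804,-2.196) -> (-3.804,3.804) [heading=90, draw]
  RT 150: heading 90 -> 300
]
FD 10: (-3.804,3.804) -> (1.196,-4.856) [heading=300, draw]
LT 180: heading 300 -> 120
LT 120: heading 120 -> 240
Final: pos=(1.196,-4.856), heading=240, 5 segment(s) drawn
Waypoints (6 total):
(0, 0)
(-6, 0)
(-0.804, 3)
(-3.804, -2.196)
(-3.804, 3.804)
(1.196, -4.856)

Answer: (0, 0)
(-6, 0)
(-0.804, 3)
(-3.804, -2.196)
(-3.804, 3.804)
(1.196, -4.856)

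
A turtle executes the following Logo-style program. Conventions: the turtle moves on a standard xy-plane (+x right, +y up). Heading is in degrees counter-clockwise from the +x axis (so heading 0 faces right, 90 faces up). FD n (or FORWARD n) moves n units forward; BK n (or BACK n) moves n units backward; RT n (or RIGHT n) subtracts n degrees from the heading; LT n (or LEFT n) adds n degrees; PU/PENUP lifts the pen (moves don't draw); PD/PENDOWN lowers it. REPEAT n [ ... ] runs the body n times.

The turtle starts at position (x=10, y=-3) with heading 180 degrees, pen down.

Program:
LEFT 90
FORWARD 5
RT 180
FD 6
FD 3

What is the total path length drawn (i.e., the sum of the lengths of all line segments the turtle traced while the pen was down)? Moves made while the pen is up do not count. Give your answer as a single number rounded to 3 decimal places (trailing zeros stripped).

Answer: 14

Derivation:
Executing turtle program step by step:
Start: pos=(10,-3), heading=180, pen down
LT 90: heading 180 -> 270
FD 5: (10,-3) -> (10,-8) [heading=270, draw]
RT 180: heading 270 -> 90
FD 6: (10,-8) -> (10,-2) [heading=90, draw]
FD 3: (10,-2) -> (10,1) [heading=90, draw]
Final: pos=(10,1), heading=90, 3 segment(s) drawn

Segment lengths:
  seg 1: (10,-3) -> (10,-8), length = 5
  seg 2: (10,-8) -> (10,-2), length = 6
  seg 3: (10,-2) -> (10,1), length = 3
Total = 14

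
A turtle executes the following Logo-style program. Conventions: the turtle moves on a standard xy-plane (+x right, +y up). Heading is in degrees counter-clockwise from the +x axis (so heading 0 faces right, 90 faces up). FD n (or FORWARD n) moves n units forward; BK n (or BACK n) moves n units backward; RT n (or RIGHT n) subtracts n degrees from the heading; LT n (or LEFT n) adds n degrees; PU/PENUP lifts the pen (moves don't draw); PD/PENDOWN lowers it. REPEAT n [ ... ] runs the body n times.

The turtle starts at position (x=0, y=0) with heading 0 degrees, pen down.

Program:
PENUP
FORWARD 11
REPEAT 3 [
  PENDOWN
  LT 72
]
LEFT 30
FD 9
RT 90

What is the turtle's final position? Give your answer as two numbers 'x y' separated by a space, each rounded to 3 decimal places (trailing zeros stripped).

Answer: 7.339 -8.222

Derivation:
Executing turtle program step by step:
Start: pos=(0,0), heading=0, pen down
PU: pen up
FD 11: (0,0) -> (11,0) [heading=0, move]
REPEAT 3 [
  -- iteration 1/3 --
  PD: pen down
  LT 72: heading 0 -> 72
  -- iteration 2/3 --
  PD: pen down
  LT 72: heading 72 -> 144
  -- iteration 3/3 --
  PD: pen down
  LT 72: heading 144 -> 216
]
LT 30: heading 216 -> 246
FD 9: (11,0) -> (7.339,-8.222) [heading=246, draw]
RT 90: heading 246 -> 156
Final: pos=(7.339,-8.222), heading=156, 1 segment(s) drawn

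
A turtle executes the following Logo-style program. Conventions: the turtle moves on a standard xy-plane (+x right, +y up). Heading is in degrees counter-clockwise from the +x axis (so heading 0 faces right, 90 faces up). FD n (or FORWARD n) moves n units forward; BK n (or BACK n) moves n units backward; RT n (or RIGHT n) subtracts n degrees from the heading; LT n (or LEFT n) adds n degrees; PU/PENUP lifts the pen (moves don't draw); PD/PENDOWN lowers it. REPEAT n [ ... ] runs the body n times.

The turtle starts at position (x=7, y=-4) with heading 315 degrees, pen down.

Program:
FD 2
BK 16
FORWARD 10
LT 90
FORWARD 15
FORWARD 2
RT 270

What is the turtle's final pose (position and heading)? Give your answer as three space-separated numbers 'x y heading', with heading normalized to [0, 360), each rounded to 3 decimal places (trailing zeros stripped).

Answer: 16.192 10.849 135

Derivation:
Executing turtle program step by step:
Start: pos=(7,-4), heading=315, pen down
FD 2: (7,-4) -> (8.414,-5.414) [heading=315, draw]
BK 16: (8.414,-5.414) -> (-2.899,5.899) [heading=315, draw]
FD 10: (-2.899,5.899) -> (4.172,-1.172) [heading=315, draw]
LT 90: heading 315 -> 45
FD 15: (4.172,-1.172) -> (14.778,9.435) [heading=45, draw]
FD 2: (14.778,9.435) -> (16.192,10.849) [heading=45, draw]
RT 270: heading 45 -> 135
Final: pos=(16.192,10.849), heading=135, 5 segment(s) drawn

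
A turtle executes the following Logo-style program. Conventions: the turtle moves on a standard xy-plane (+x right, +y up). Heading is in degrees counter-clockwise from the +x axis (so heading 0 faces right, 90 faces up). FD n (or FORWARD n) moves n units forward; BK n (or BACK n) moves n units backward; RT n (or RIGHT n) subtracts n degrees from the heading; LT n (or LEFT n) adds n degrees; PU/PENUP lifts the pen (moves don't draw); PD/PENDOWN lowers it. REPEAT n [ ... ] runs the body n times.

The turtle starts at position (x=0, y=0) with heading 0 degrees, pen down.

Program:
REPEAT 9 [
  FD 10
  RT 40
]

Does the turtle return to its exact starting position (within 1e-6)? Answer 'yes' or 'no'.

Answer: yes

Derivation:
Executing turtle program step by step:
Start: pos=(0,0), heading=0, pen down
REPEAT 9 [
  -- iteration 1/9 --
  FD 10: (0,0) -> (10,0) [heading=0, draw]
  RT 40: heading 0 -> 320
  -- iteration 2/9 --
  FD 10: (10,0) -> (17.66,-6.428) [heading=320, draw]
  RT 40: heading 320 -> 280
  -- iteration 3/9 --
  FD 10: (17.66,-6.428) -> (19.397,-16.276) [heading=280, draw]
  RT 40: heading 280 -> 240
  -- iteration 4/9 --
  FD 10: (19.397,-16.276) -> (14.397,-24.936) [heading=240, draw]
  RT 40: heading 240 -> 200
  -- iteration 5/9 --
  FD 10: (14.397,-24.936) -> (5,-28.356) [heading=200, draw]
  RT 40: heading 200 -> 160
  -- iteration 6/9 --
  FD 10: (5,-28.356) -> (-4.397,-24.936) [heading=160, draw]
  RT 40: heading 160 -> 120
  -- iteration 7/9 --
  FD 10: (-4.397,-24.936) -> (-9.397,-16.276) [heading=120, draw]
  RT 40: heading 120 -> 80
  -- iteration 8/9 --
  FD 10: (-9.397,-16.276) -> (-7.66,-6.428) [heading=80, draw]
  RT 40: heading 80 -> 40
  -- iteration 9/9 --
  FD 10: (-7.66,-6.428) -> (0,0) [heading=40, draw]
  RT 40: heading 40 -> 0
]
Final: pos=(0,0), heading=0, 9 segment(s) drawn

Start position: (0, 0)
Final position: (0, 0)
Distance = 0; < 1e-6 -> CLOSED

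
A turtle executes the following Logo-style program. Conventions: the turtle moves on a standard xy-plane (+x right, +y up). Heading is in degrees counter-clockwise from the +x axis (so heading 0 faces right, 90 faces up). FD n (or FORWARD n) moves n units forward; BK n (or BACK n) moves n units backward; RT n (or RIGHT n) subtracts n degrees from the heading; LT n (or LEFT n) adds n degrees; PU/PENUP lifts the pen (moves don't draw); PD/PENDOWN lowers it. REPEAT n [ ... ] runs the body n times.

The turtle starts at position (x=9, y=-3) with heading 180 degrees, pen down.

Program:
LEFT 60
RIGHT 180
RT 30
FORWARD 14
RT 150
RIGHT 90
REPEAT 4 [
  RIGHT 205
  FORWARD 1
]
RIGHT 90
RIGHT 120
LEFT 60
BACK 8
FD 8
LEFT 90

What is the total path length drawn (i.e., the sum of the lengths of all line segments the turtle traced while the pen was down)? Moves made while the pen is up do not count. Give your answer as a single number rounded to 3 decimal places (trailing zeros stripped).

Executing turtle program step by step:
Start: pos=(9,-3), heading=180, pen down
LT 60: heading 180 -> 240
RT 180: heading 240 -> 60
RT 30: heading 60 -> 30
FD 14: (9,-3) -> (21.124,4) [heading=30, draw]
RT 150: heading 30 -> 240
RT 90: heading 240 -> 150
REPEAT 4 [
  -- iteration 1/4 --
  RT 205: heading 150 -> 305
  FD 1: (21.124,4) -> (21.698,3.181) [heading=305, draw]
  -- iteration 2/4 --
  RT 205: heading 305 -> 100
  FD 1: (21.698,3.181) -> (21.524,4.166) [heading=100, draw]
  -- iteration 3/4 --
  RT 205: heading 100 -> 255
  FD 1: (21.524,4.166) -> (21.265,3.2) [heading=255, draw]
  -- iteration 4/4 --
  RT 205: heading 255 -> 50
  FD 1: (21.265,3.2) -> (21.908,3.966) [heading=50, draw]
]
RT 90: heading 50 -> 320
RT 120: heading 320 -> 200
LT 60: heading 200 -> 260
BK 8: (21.908,3.966) -> (23.297,11.844) [heading=260, draw]
FD 8: (23.297,11.844) -> (21.908,3.966) [heading=260, draw]
LT 90: heading 260 -> 350
Final: pos=(21.908,3.966), heading=350, 7 segment(s) drawn

Segment lengths:
  seg 1: (9,-3) -> (21.124,4), length = 14
  seg 2: (21.124,4) -> (21.698,3.181), length = 1
  seg 3: (21.698,3.181) -> (21.524,4.166), length = 1
  seg 4: (21.524,4.166) -> (21.265,3.2), length = 1
  seg 5: (21.265,3.2) -> (21.908,3.966), length = 1
  seg 6: (21.908,3.966) -> (23.297,11.844), length = 8
  seg 7: (23.297,11.844) -> (21.908,3.966), length = 8
Total = 34

Answer: 34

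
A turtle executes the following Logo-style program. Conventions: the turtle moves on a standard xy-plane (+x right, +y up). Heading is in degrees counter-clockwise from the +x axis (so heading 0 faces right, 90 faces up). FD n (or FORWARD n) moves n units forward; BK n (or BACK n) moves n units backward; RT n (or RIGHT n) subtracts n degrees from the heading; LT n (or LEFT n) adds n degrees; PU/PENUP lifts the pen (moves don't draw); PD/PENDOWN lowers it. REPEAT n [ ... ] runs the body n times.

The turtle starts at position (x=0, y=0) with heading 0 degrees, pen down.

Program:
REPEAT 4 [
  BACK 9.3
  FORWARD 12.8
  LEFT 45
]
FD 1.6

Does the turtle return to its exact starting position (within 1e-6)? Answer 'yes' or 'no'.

Executing turtle program step by step:
Start: pos=(0,0), heading=0, pen down
REPEAT 4 [
  -- iteration 1/4 --
  BK 9.3: (0,0) -> (-9.3,0) [heading=0, draw]
  FD 12.8: (-9.3,0) -> (3.5,0) [heading=0, draw]
  LT 45: heading 0 -> 45
  -- iteration 2/4 --
  BK 9.3: (3.5,0) -> (-3.076,-6.576) [heading=45, draw]
  FD 12.8: (-3.076,-6.576) -> (5.975,2.475) [heading=45, draw]
  LT 45: heading 45 -> 90
  -- iteration 3/4 --
  BK 9.3: (5.975,2.475) -> (5.975,-6.825) [heading=90, draw]
  FD 12.8: (5.975,-6.825) -> (5.975,5.975) [heading=90, draw]
  LT 45: heading 90 -> 135
  -- iteration 4/4 --
  BK 9.3: (5.975,5.975) -> (12.551,-0.601) [heading=135, draw]
  FD 12.8: (12.551,-0.601) -> (3.5,8.45) [heading=135, draw]
  LT 45: heading 135 -> 180
]
FD 1.6: (3.5,8.45) -> (1.9,8.45) [heading=180, draw]
Final: pos=(1.9,8.45), heading=180, 9 segment(s) drawn

Start position: (0, 0)
Final position: (1.9, 8.45)
Distance = 8.661; >= 1e-6 -> NOT closed

Answer: no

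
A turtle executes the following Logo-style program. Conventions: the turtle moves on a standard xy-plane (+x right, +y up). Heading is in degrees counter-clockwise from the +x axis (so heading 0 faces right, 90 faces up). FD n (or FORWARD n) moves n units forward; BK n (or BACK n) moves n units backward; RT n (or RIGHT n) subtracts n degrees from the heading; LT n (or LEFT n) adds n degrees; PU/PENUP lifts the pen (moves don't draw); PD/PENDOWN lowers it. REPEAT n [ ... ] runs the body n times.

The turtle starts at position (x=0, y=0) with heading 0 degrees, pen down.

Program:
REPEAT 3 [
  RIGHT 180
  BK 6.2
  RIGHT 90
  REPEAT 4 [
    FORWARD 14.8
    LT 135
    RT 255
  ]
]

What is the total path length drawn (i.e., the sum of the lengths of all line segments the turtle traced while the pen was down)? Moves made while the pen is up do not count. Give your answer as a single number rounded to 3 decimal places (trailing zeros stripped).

Executing turtle program step by step:
Start: pos=(0,0), heading=0, pen down
REPEAT 3 [
  -- iteration 1/3 --
  RT 180: heading 0 -> 180
  BK 6.2: (0,0) -> (6.2,0) [heading=180, draw]
  RT 90: heading 180 -> 90
  REPEAT 4 [
    -- iteration 1/4 --
    FD 14.8: (6.2,0) -> (6.2,14.8) [heading=90, draw]
    LT 135: heading 90 -> 225
    RT 255: heading 225 -> 330
    -- iteration 2/4 --
    FD 14.8: (6.2,14.8) -> (19.017,7.4) [heading=330, draw]
    LT 135: heading 330 -> 105
    RT 255: heading 105 -> 210
    -- iteration 3/4 --
    FD 14.8: (19.017,7.4) -> (6.2,0) [heading=210, draw]
    LT 135: heading 210 -> 345
    RT 255: heading 345 -> 90
    -- iteration 4/4 --
    FD 14.8: (6.2,0) -> (6.2,14.8) [heading=90, draw]
    LT 135: heading 90 -> 225
    RT 255: heading 225 -> 330
  ]
  -- iteration 2/3 --
  RT 180: heading 330 -> 150
  BK 6.2: (6.2,14.8) -> (11.569,11.7) [heading=150, draw]
  RT 90: heading 150 -> 60
  REPEAT 4 [
    -- iteration 1/4 --
    FD 14.8: (11.569,11.7) -> (18.969,24.517) [heading=60, draw]
    LT 135: heading 60 -> 195
    RT 255: heading 195 -> 300
    -- iteration 2/4 --
    FD 14.8: (18.969,24.517) -> (26.369,11.7) [heading=300, draw]
    LT 135: heading 300 -> 75
    RT 255: heading 75 -> 180
    -- iteration 3/4 --
    FD 14.8: (26.369,11.7) -> (11.569,11.7) [heading=180, draw]
    LT 135: heading 180 -> 315
    RT 255: heading 315 -> 60
    -- iteration 4/4 --
    FD 14.8: (11.569,11.7) -> (18.969,24.517) [heading=60, draw]
    LT 135: heading 60 -> 195
    RT 255: heading 195 -> 300
  ]
  -- iteration 3/3 --
  RT 180: heading 300 -> 120
  BK 6.2: (18.969,24.517) -> (22.069,19.148) [heading=120, draw]
  RT 90: heading 120 -> 30
  REPEAT 4 [
    -- iteration 1/4 --
    FD 14.8: (22.069,19.148) -> (34.887,26.548) [heading=30, draw]
    LT 135: heading 30 -> 165
    RT 255: heading 165 -> 270
    -- iteration 2/4 --
    FD 14.8: (34.887,26.548) -> (34.887,11.748) [heading=270, draw]
    LT 135: heading 270 -> 45
    RT 255: heading 45 -> 150
    -- iteration 3/4 --
    FD 14.8: (34.887,11.748) -> (22.069,19.148) [heading=150, draw]
    LT 135: heading 150 -> 285
    RT 255: heading 285 -> 30
    -- iteration 4/4 --
    FD 14.8: (22.069,19.148) -> (34.887,26.548) [heading=30, draw]
    LT 135: heading 30 -> 165
    RT 255: heading 165 -> 270
  ]
]
Final: pos=(34.887,26.548), heading=270, 15 segment(s) drawn

Segment lengths:
  seg 1: (0,0) -> (6.2,0), length = 6.2
  seg 2: (6.2,0) -> (6.2,14.8), length = 14.8
  seg 3: (6.2,14.8) -> (19.017,7.4), length = 14.8
  seg 4: (19.017,7.4) -> (6.2,0), length = 14.8
  seg 5: (6.2,0) -> (6.2,14.8), length = 14.8
  seg 6: (6.2,14.8) -> (11.569,11.7), length = 6.2
  seg 7: (11.569,11.7) -> (18.969,24.517), length = 14.8
  seg 8: (18.969,24.517) -> (26.369,11.7), length = 14.8
  seg 9: (26.369,11.7) -> (11.569,11.7), length = 14.8
  seg 10: (11.569,11.7) -> (18.969,24.517), length = 14.8
  seg 11: (18.969,24.517) -> (22.069,19.148), length = 6.2
  seg 12: (22.069,19.148) -> (34.887,26.548), length = 14.8
  seg 13: (34.887,26.548) -> (34.887,11.748), length = 14.8
  seg 14: (34.887,11.748) -> (22.069,19.148), length = 14.8
  seg 15: (22.069,19.148) -> (34.887,26.548), length = 14.8
Total = 196.2

Answer: 196.2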